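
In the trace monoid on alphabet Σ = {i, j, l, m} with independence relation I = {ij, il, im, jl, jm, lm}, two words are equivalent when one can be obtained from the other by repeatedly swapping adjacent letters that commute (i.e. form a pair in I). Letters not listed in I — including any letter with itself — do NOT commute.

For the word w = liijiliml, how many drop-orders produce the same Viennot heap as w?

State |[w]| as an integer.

0(l) covers ∅
1(i) covers ∅
2(i) covers 1:i
3(j) covers ∅
4(i) covers 2:i
5(l) covers 0:l
6(i) covers 4:i
7(m) covers ∅
8(l) covers 5:l
floor of heap: 0:l, 1:i, 3:j, 7:m
completions by unplaced set U, small U first (add the entries for U minus each lowest piece of U):
  |U|=1: {3}:1  {6}:1  {7}:1  {8}:1
  |U|=2: {3,6}:2  {3,7}:2  {3,8}:2  {4,6}:1  {5,8}:1  {6,7}:2  {6,8}:2  {7,8}:2
  |U|=3: {0,5,8}:1  {2,4,6}:1  {3,4,6}:3  {3,5,8}:3  {3,6,7}:6  {3,6,8}:6  {3,7,8}:6  {4,6,7}:3  {4,6,8}:3  {5,6,8}:3  {5,7,8}:3  {6,7,8}:6
  |U|=4: {0,3,5,8}:4  {0,5,6,8}:4  {0,5,7,8}:4  {1,2,4,6}:1  {2,3,4,6}:4  {2,4,6,7}:4  {2,4,6,8}:4  {3,4,6,7}:12  {3,4,6,8}:12  {3,5,6,8}:12  {3,5,7,8}:12  {3,6,7,8}:24  {4,5,6,8}:6  {4,6,7,8}:12  {5,6,7,8}:12
  |U|=5: {0,3,5,6,8}:20  {0,3,5,7,8}:20  {0,4,5,6,8}:10  {0,5,6,7,8}:20  {1,2,3,4,6}:5  {1,2,4,6,7}:5  {1,2,4,6,8}:5  {2,3,4,6,7}:20  {2,3,4,6,8}:20  {2,4,5,6,8}:10  {2,4,6,7,8}:20  {3,4,5,6,8}:30  {3,4,6,7,8}:60  {3,5,6,7,8}:60  {4,5,6,7,8}:30
  |U|=6: {0,2,4,5,6,8}:20  {0,3,4,5,6,8}:60  {0,3,5,6,7,8}:120  {0,4,5,6,7,8}:60  {1,2,3,4,6,7}:30  {1,2,3,4,6,8}:30  {1,2,4,5,6,8}:15  {1,2,4,6,7,8}:30  {2,3,4,5,6,8}:60  {2,3,4,6,7,8}:120  {2,4,5,6,7,8}:60  {3,4,5,6,7,8}:180
  |U|=7: {0,1,2,4,5,6,8}:35  {0,2,3,4,5,6,8}:140  {0,2,4,5,6,7,8}:140  {0,3,4,5,6,7,8}:420  {1,2,3,4,5,6,8}:105  {1,2,3,4,6,7,8}:210  {1,2,4,5,6,7,8}:105  {2,3,4,5,6,7,8}:420
  start at 0(l): 840
  start at 1(i): 1120
  start at 3(j): 280
  start at 7(m): 280
sum over floor = 2520

2520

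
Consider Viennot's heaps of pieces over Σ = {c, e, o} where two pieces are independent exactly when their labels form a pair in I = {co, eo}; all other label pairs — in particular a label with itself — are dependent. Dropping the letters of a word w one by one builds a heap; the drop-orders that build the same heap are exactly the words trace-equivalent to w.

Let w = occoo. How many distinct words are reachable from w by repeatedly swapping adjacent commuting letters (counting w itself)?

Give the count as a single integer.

0(o) covers ∅
1(c) covers ∅
2(c) covers 1:c
3(o) covers 0:o
4(o) covers 3:o
floor of heap: 0:o, 1:c
completions by unplaced set U, small U first (add the entries for U minus each lowest piece of U):
  |U|=1: {2}:1  {4}:1
  |U|=2: {1,2}:1  {2,4}:2  {3,4}:1
  |U|=3: {0,3,4}:1  {1,2,4}:3  {2,3,4}:3
  start at 0(o): 6
  start at 1(c): 4
sum over floor = 10

10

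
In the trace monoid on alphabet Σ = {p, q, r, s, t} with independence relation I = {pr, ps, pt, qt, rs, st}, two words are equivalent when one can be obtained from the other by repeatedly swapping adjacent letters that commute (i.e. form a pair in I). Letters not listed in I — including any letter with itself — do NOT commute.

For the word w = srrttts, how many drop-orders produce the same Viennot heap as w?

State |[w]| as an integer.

#0=s has no predecessor
#1=r has no predecessor
#2=r depends on [1:r]
#3=t depends on [2:r]
#4=t depends on [3:t]
#5=t depends on [4:t]
#6=s depends on [0:s]
sources: [0:s, 1:r]
N(rest) = Σ N(rest − s) over sources s of rest; N(one piece) = 1:
  size 1 → [5]=1  [6]=1
  size 2 → [0,6]=1  [4,5]=1  [5,6]=2
  size 3 → [0,5,6]=3  [3,4,5]=1  [4,5,6]=3
  size 4 → [0,4,5,6]=6  [2,3,4,5]=1  [3,4,5,6]=4
  size 5 → [0,3,4,5,6]=10  [1,2,3,4,5]=1  [2,3,4,5,6]=5
  first=0(s) contributes 6
  first=1(r) contributes 15
|[w]| = 21

21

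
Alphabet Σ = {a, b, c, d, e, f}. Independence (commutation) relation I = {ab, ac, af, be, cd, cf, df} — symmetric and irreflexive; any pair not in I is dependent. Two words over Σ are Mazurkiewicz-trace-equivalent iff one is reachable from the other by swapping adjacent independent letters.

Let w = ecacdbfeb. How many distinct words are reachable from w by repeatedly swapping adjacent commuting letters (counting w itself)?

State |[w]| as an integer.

#0=e has no predecessor
#1=c depends on [0:e]
#2=a depends on [0:e]
#3=c depends on [1:c]
#4=d depends on [2:a]
#5=b depends on [3:c, 4:d]
#6=f depends on [5:b]
#7=e depends on [6:f]
#8=b depends on [6:f]
sources: [0:e]
N(rest) = Σ N(rest − s) over sources s of rest; N(one piece) = 1:
  size 1 → [7]=1  [8]=1
  size 2 → [7,8]=2
  size 3 → [6,7,8]=2
  size 4 → [5,6,7,8]=2
  size 5 → [3,5,6,7,8]=2  [4,5,6,7,8]=2
  size 6 → [1,3,5,6,7,8]=2  [2,4,5,6,7,8]=2  [3,4,5,6,7,8]=4
  size 7 → [1,3,4,5,6,7,8]=6  [2,3,4,5,6,7,8]=6
  first=0(e) contributes 12

12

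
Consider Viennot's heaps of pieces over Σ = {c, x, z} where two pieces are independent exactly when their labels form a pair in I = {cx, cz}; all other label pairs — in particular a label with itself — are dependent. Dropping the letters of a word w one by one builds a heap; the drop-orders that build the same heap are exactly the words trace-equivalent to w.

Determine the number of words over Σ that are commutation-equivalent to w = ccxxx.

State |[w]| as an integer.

#0=c has no predecessor
#1=c depends on [0:c]
#2=x has no predecessor
#3=x depends on [2:x]
#4=x depends on [3:x]
sources: [0:c, 2:x]
N(rest) = Σ N(rest − s) over sources s of rest; N(one piece) = 1:
  size 1 → [1]=1  [4]=1
  size 2 → [0,1]=1  [1,4]=2  [3,4]=1
  size 3 → [0,1,4]=3  [1,3,4]=3  [2,3,4]=1
  first=0(c) contributes 4
  first=2(x) contributes 6
|[w]| = 10

10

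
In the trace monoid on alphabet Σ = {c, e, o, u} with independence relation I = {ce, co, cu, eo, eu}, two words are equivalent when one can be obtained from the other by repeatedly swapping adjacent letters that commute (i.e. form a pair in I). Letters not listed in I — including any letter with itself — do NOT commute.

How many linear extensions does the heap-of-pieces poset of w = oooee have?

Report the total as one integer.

#0=o has no predecessor
#1=o depends on [0:o]
#2=o depends on [1:o]
#3=e has no predecessor
#4=e depends on [3:e]
sources: [0:o, 3:e]
N(rest) = Σ N(rest − s) over sources s of rest; N(one piece) = 1:
  size 1 → [2]=1  [4]=1
  size 2 → [1,2]=1  [2,4]=2  [3,4]=1
  size 3 → [0,1,2]=1  [1,2,4]=3  [2,3,4]=3
  first=0(o) contributes 6
  first=3(e) contributes 4
|[w]| = 10

10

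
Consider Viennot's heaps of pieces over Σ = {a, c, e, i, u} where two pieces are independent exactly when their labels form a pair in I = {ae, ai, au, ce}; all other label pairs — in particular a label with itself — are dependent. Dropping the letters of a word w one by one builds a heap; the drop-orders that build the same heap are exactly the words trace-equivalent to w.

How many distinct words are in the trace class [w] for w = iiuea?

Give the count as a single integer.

piece 0:i — minimal
piece 1:i rests on {0:i}
piece 2:u rests on {1:i}
piece 3:e rests on {2:u}
piece 4:a — minimal
minimal pieces: {0:i, 4:a}
ways to finish when only these pieces remain (= sum over removing one remaining piece with nothing left below it):
  1 left: {3}→1  {4}→1
  2 left: {2,3}→1  {3,4}→2
  3 left: {1,2,3}→1  {2,3,4}→3
  placing 0:i first → 4 extensions
  placing 4:a first → 1 extensions
total linear extensions = 5

5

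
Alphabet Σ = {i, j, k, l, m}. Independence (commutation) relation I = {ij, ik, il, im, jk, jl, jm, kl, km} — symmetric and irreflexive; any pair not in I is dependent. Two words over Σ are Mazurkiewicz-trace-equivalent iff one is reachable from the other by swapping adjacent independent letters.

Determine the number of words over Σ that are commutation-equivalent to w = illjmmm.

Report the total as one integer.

#0=i has no predecessor
#1=l has no predecessor
#2=l depends on [1:l]
#3=j has no predecessor
#4=m depends on [2:l]
#5=m depends on [4:m]
#6=m depends on [5:m]
sources: [0:i, 1:l, 3:j]
N(rest) = Σ N(rest − s) over sources s of rest; N(one piece) = 1:
  size 1 → [0]=1  [3]=1  [6]=1
  size 2 → [0,3]=2  [0,6]=2  [3,6]=2  [5,6]=1
  size 3 → [0,3,6]=6  [0,5,6]=3  [3,5,6]=3  [4,5,6]=1
  size 4 → [0,3,5,6]=12  [0,4,5,6]=4  [2,4,5,6]=1  [3,4,5,6]=4
  size 5 → [0,2,4,5,6]=5  [0,3,4,5,6]=20  [1,2,4,5,6]=1  [2,3,4,5,6]=5
  first=0(i) contributes 6
  first=1(l) contributes 30
  first=3(j) contributes 6
|[w]| = 42

42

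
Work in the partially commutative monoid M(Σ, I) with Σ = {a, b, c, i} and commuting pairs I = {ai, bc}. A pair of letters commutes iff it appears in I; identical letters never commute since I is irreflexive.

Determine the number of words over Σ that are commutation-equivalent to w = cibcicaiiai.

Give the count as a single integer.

20

0(c) covers ∅
1(i) covers 0:c
2(b) covers 1:i
3(c) covers 1:i
4(i) covers 2:b, 3:c
5(c) covers 4:i
6(a) covers 5:c
7(i) covers 5:c
8(i) covers 7:i
9(a) covers 6:a
10(i) covers 8:i
floor of heap: 0:c
completions by unplaced set U, small U first (add the entries for U minus each lowest piece of U):
  |U|=1: {9}:1  {10}:1
  |U|=2: {6,9}:1  {8,10}:1  {9,10}:2
  |U|=3: {6,9,10}:3  {7,8,10}:1  {8,9,10}:3
  |U|=4: {6,8,9,10}:6  {7,8,9,10}:4
  |U|=5: {6,7,8,9,10}:10
  |U|=6: {5,6,7,8,9,10}:10
  |U|=7: {4,5,6,7,8,9,10}:10
  |U|=8: {2,4,5,6,7,8,9,10}:10  {3,4,5,6,7,8,9,10}:10
  |U|=9: {2,3,4,5,6,7,8,9,10}:20
  start at 0(c): 20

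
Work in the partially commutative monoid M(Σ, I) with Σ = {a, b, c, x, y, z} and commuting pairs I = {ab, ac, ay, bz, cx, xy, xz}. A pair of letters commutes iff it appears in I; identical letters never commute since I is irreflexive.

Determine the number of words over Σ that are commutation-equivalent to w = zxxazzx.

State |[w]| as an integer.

#0=z has no predecessor
#1=x has no predecessor
#2=x depends on [1:x]
#3=a depends on [0:z, 2:x]
#4=z depends on [3:a]
#5=z depends on [4:z]
#6=x depends on [3:a]
sources: [0:z, 1:x]
N(rest) = Σ N(rest − s) over sources s of rest; N(one piece) = 1:
  size 1 → [5]=1  [6]=1
  size 2 → [4,5]=1  [5,6]=2
  size 3 → [4,5,6]=3
  size 4 → [3,4,5,6]=3
  size 5 → [0,3,4,5,6]=3  [2,3,4,5,6]=3
  first=0(z) contributes 3
  first=1(x) contributes 6
|[w]| = 9

9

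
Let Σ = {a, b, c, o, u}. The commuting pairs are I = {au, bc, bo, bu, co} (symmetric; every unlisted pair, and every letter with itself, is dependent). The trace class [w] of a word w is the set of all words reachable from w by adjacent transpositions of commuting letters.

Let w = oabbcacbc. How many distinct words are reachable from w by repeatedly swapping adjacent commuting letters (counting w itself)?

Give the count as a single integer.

#0=o has no predecessor
#1=a depends on [0:o]
#2=b depends on [1:a]
#3=b depends on [2:b]
#4=c depends on [1:a]
#5=a depends on [3:b, 4:c]
#6=c depends on [5:a]
#7=b depends on [5:a]
#8=c depends on [6:c]
sources: [0:o]
N(rest) = Σ N(rest − s) over sources s of rest; N(one piece) = 1:
  size 1 → [7]=1  [8]=1
  size 2 → [6,8]=1  [7,8]=2
  size 3 → [6,7,8]=3
  size 4 → [5,6,7,8]=3
  size 5 → [3,5,6,7,8]=3  [4,5,6,7,8]=3
  size 6 → [2,3,5,6,7,8]=3  [3,4,5,6,7,8]=6
  size 7 → [2,3,4,5,6,7,8]=9
  first=0(o) contributes 9

9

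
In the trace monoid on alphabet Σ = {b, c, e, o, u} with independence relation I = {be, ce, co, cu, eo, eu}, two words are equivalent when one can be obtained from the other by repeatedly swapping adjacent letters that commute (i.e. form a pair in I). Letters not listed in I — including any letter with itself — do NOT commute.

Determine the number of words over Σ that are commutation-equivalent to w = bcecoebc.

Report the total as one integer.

piece 0:b — minimal
piece 1:c rests on {0:b}
piece 2:e — minimal
piece 3:c rests on {1:c}
piece 4:o rests on {0:b}
piece 5:e rests on {2:e}
piece 6:b rests on {3:c, 4:o}
piece 7:c rests on {6:b}
minimal pieces: {0:b, 2:e}
ways to finish when only these pieces remain (= sum over removing one remaining piece with nothing left below it):
  1 left: {5}→1  {7}→1
  2 left: {2,5}→1  {5,7}→2  {6,7}→1
  3 left: {2,5,7}→3  {3,6,7}→1  {4,6,7}→1  {5,6,7}→3
  4 left: {1,3,6,7}→1  {2,5,6,7}→6  {3,4,6,7}→2  {3,5,6,7}→4  {4,5,6,7}→4
  5 left: {1,3,4,6,7}→3  {1,3,5,6,7}→5  {2,3,5,6,7}→10  {2,4,5,6,7}→10  {3,4,5,6,7}→10
  6 left: {0,1,3,4,6,7}→3  {1,2,3,5,6,7}→15  {1,3,4,5,6,7}→18  {2,3,4,5,6,7}→30
  placing 0:b first → 63 extensions
  placing 2:e first → 21 extensions
total linear extensions = 84

84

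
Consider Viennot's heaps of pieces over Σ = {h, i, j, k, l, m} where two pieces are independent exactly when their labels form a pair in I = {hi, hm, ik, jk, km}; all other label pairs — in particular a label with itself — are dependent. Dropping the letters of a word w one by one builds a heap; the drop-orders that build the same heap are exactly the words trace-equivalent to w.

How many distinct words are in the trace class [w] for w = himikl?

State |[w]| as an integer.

10

0(h) covers ∅
1(i) covers ∅
2(m) covers 1:i
3(i) covers 2:m
4(k) covers 0:h
5(l) covers 3:i, 4:k
floor of heap: 0:h, 1:i
completions by unplaced set U, small U first (add the entries for U minus each lowest piece of U):
  |U|=1: {5}:1
  |U|=2: {3,5}:1  {4,5}:1
  |U|=3: {0,4,5}:1  {2,3,5}:1  {3,4,5}:2
  |U|=4: {0,3,4,5}:3  {1,2,3,5}:1  {2,3,4,5}:3
  start at 0(h): 4
  start at 1(i): 6
sum over floor = 10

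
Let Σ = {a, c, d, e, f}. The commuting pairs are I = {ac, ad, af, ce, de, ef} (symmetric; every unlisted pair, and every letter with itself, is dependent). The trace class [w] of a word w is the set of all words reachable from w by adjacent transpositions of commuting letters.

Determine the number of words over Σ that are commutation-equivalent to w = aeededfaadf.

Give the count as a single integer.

462

#0=a has no predecessor
#1=e depends on [0:a]
#2=e depends on [1:e]
#3=d has no predecessor
#4=e depends on [2:e]
#5=d depends on [3:d]
#6=f depends on [5:d]
#7=a depends on [4:e]
#8=a depends on [7:a]
#9=d depends on [6:f]
#10=f depends on [9:d]
sources: [0:a, 3:d]
N(rest) = Σ N(rest − s) over sources s of rest; N(one piece) = 1:
  size 1 → [8]=1  [10]=1
  size 2 → [7,8]=1  [8,10]=2  [9,10]=1
  size 3 → [4,7,8]=1  [6,9,10]=1  [7,8,10]=3  [8,9,10]=3
  size 4 → [2,4,7,8]=1  [4,7,8,10]=4  [5,6,9,10]=1  [6,8,9,10]=4  [7,8,9,10]=6
  size 5 → [1,2,4,7,8]=1  [2,4,7,8,10]=5  [3,5,6,9,10]=1  [4,7,8,9,10]=10  [5,6,8,9,10]=5  [6,7,8,9,10]=10
  size 6 → [0,1,2,4,7,8]=1  [1,2,4,7,8,10]=6  [2,4,7,8,9,10]=15  [3,5,6,8,9,10]=6  [4,6,7,8,9,10]=20  [5,6,7,8,9,10]=15
  size 7 → [0,1,2,4,7,8,10]=7  [1,2,4,7,8,9,10]=21  [2,4,6,7,8,9,10]=35  [3,5,6,7,8,9,10]=21  [4,5,6,7,8,9,10]=35
  size 8 → [0,1,2,4,7,8,9,10]=28  [1,2,4,6,7,8,9,10]=56  [2,4,5,6,7,8,9,10]=70  [3,4,5,6,7,8,9,10]=56
  size 9 → [0,1,2,4,6,7,8,9,10]=84  [1,2,4,5,6,7,8,9,10]=126  [2,3,4,5,6,7,8,9,10]=126
  first=0(a) contributes 252
  first=3(d) contributes 210
|[w]| = 462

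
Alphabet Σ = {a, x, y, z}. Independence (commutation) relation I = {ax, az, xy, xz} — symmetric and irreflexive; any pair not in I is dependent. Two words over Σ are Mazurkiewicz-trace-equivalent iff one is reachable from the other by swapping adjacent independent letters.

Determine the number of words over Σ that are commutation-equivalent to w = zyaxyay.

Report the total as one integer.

0(z) covers ∅
1(y) covers 0:z
2(a) covers 1:y
3(x) covers ∅
4(y) covers 2:a
5(a) covers 4:y
6(y) covers 5:a
floor of heap: 0:z, 3:x
completions by unplaced set U, small U first (add the entries for U minus each lowest piece of U):
  |U|=1: {3}:1  {6}:1
  |U|=2: {3,6}:2  {5,6}:1
  |U|=3: {3,5,6}:3  {4,5,6}:1
  |U|=4: {2,4,5,6}:1  {3,4,5,6}:4
  |U|=5: {1,2,4,5,6}:1  {2,3,4,5,6}:5
  start at 0(z): 6
  start at 3(x): 1
sum over floor = 7

7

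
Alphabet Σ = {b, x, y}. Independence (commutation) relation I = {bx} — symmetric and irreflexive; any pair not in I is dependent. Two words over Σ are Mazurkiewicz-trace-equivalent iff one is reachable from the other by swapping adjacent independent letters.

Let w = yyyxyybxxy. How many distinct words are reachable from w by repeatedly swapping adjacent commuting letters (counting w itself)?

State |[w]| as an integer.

3

#0=y has no predecessor
#1=y depends on [0:y]
#2=y depends on [1:y]
#3=x depends on [2:y]
#4=y depends on [3:x]
#5=y depends on [4:y]
#6=b depends on [5:y]
#7=x depends on [5:y]
#8=x depends on [7:x]
#9=y depends on [6:b, 8:x]
sources: [0:y]
N(rest) = Σ N(rest − s) over sources s of rest; N(one piece) = 1:
  size 1 → [9]=1
  size 2 → [6,9]=1  [8,9]=1
  size 3 → [6,8,9]=2  [7,8,9]=1
  size 4 → [6,7,8,9]=3
  size 5 → [5,6,7,8,9]=3
  size 6 → [4,5,6,7,8,9]=3
  size 7 → [3,4,5,6,7,8,9]=3
  size 8 → [2,3,4,5,6,7,8,9]=3
  first=0(y) contributes 3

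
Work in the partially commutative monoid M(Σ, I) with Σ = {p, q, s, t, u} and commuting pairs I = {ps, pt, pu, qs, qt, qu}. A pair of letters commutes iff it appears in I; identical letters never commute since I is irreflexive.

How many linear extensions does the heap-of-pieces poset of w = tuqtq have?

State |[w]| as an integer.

10

piece 0:t — minimal
piece 1:u rests on {0:t}
piece 2:q — minimal
piece 3:t rests on {1:u}
piece 4:q rests on {2:q}
minimal pieces: {0:t, 2:q}
ways to finish when only these pieces remain (= sum over removing one remaining piece with nothing left below it):
  1 left: {3}→1  {4}→1
  2 left: {1,3}→1  {2,4}→1  {3,4}→2
  3 left: {0,1,3}→1  {1,3,4}→3  {2,3,4}→3
  placing 0:t first → 6 extensions
  placing 2:q first → 4 extensions
total linear extensions = 10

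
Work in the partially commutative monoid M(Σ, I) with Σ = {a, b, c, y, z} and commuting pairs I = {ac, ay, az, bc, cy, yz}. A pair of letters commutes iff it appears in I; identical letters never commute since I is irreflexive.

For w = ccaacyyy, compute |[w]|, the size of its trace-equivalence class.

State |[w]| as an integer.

560

0(c) covers ∅
1(c) covers 0:c
2(a) covers ∅
3(a) covers 2:a
4(c) covers 1:c
5(y) covers ∅
6(y) covers 5:y
7(y) covers 6:y
floor of heap: 0:c, 2:a, 5:y
completions by unplaced set U, small U first (add the entries for U minus each lowest piece of U):
  |U|=1: {3}:1  {4}:1  {7}:1
  |U|=2: {1,4}:1  {2,3}:1  {3,4}:2  {3,7}:2  {4,7}:2  {6,7}:1
  |U|=3: {0,1,4}:1  {1,3,4}:3  {1,4,7}:3  {2,3,4}:3  {2,3,7}:3  {3,4,7}:6  {3,6,7}:3  {4,6,7}:3  {5,6,7}:1
  |U|=4: {0,1,3,4}:4  {0,1,4,7}:4  {1,2,3,4}:6  {1,3,4,7}:12  {1,4,6,7}:6  {2,3,4,7}:12  {2,3,6,7}:6  {3,4,6,7}:12  {3,5,6,7}:4  {4,5,6,7}:4
  |U|=5: {0,1,2,3,4}:10  {0,1,3,4,7}:20  {0,1,4,6,7}:10  {1,2,3,4,7}:30  {1,3,4,6,7}:30  {1,4,5,6,7}:10  {2,3,4,6,7}:30  {2,3,5,6,7}:10  {3,4,5,6,7}:20
  |U|=6: {0,1,2,3,4,7}:60  {0,1,3,4,6,7}:60  {0,1,4,5,6,7}:20  {1,2,3,4,6,7}:90  {1,3,4,5,6,7}:60  {2,3,4,5,6,7}:60
  start at 0(c): 210
  start at 2(a): 140
  start at 5(y): 210
sum over floor = 560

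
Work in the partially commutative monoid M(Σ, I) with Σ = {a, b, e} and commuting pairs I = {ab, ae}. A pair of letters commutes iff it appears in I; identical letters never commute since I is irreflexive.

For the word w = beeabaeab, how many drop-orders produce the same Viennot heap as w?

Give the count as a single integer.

piece 0:b — minimal
piece 1:e rests on {0:b}
piece 2:e rests on {1:e}
piece 3:a — minimal
piece 4:b rests on {2:e}
piece 5:a rests on {3:a}
piece 6:e rests on {4:b}
piece 7:a rests on {5:a}
piece 8:b rests on {6:e}
minimal pieces: {0:b, 3:a}
ways to finish when only these pieces remain (= sum over removing one remaining piece with nothing left below it):
  1 left: {7}→1  {8}→1
  2 left: {5,7}→1  {6,8}→1  {7,8}→2
  3 left: {3,5,7}→1  {4,6,8}→1  {5,7,8}→3  {6,7,8}→3
  4 left: {2,4,6,8}→1  {3,5,7,8}→4  {4,6,7,8}→4  {5,6,7,8}→6
  5 left: {1,2,4,6,8}→1  {2,4,6,7,8}→5  {3,5,6,7,8}→10  {4,5,6,7,8}→10
  6 left: {0,1,2,4,6,8}→1  {1,2,4,6,7,8}→6  {2,4,5,6,7,8}→15  {3,4,5,6,7,8}→20
  7 left: {0,1,2,4,6,7,8}→7  {1,2,4,5,6,7,8}→21  {2,3,4,5,6,7,8}→35
  placing 0:b first → 56 extensions
  placing 3:a first → 28 extensions
total linear extensions = 84

84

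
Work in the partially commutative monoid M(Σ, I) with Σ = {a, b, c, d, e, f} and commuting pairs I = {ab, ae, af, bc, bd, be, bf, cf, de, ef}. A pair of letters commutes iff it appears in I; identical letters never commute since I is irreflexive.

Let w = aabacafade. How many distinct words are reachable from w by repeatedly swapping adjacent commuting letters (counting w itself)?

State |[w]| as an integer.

#0=a has no predecessor
#1=a depends on [0:a]
#2=b has no predecessor
#3=a depends on [1:a]
#4=c depends on [3:a]
#5=a depends on [4:c]
#6=f has no predecessor
#7=a depends on [5:a]
#8=d depends on [6:f, 7:a]
#9=e depends on [4:c]
sources: [0:a, 2:b, 6:f]
N(rest) = Σ N(rest − s) over sources s of rest; N(one piece) = 1:
  size 1 → [2]=1  [8]=1  [9]=1
  size 2 → [2,8]=2  [2,9]=2  [6,8]=1  [7,8]=1  [8,9]=2
  size 3 → [2,6,8]=3  [2,7,8]=3  [2,8,9]=6  [5,7,8]=1  [6,7,8]=2  [6,8,9]=3  [7,8,9]=3
  size 4 → [2,5,7,8]=4  [2,6,7,8]=8  [2,6,8,9]=12  [2,7,8,9]=12  [5,6,7,8]=3  [5,7,8,9]=4  [6,7,8,9]=8
  size 5 → [2,5,6,7,8]=15  [2,5,7,8,9]=20  [2,6,7,8,9]=40  [4,5,7,8,9]=4  [5,6,7,8,9]=15
  size 6 → [2,4,5,7,8,9]=24  [2,5,6,7,8,9]=90  [3,4,5,7,8,9]=4  [4,5,6,7,8,9]=19
  size 7 → [1,3,4,5,7,8,9]=4  [2,3,4,5,7,8,9]=28  [2,4,5,6,7,8,9]=133  [3,4,5,6,7,8,9]=23
  size 8 → [0,1,3,4,5,7,8,9]=4  [1,2,3,4,5,7,8,9]=32  [1,3,4,5,6,7,8,9]=27  [2,3,4,5,6,7,8,9]=184
  first=0(a) contributes 243
  first=2(b) contributes 31
  first=6(f) contributes 36
|[w]| = 310

310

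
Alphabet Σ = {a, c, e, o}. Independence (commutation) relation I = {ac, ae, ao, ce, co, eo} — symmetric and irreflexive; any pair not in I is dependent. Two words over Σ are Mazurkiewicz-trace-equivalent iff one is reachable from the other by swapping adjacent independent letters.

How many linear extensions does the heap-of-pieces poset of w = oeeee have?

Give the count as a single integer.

5

drop 0:o onto floor
drop 1:e onto floor
drop 2:e onto {1:e}
drop 3:e onto {2:e}
drop 4:e onto {3:e}
ground layer = {0:o, 1:e}
drop-orders for the pieces not yet dropped (sum over which currently-grounded one goes next):
  1 to go: {0} 1  {4} 1
  2 to go: {0,4} 2  {3,4} 1
  3 to go: {0,3,4} 3  {2,3,4} 1
  if 0:o drops first: 1 orders
  if 1:e drops first: 4 orders
heap linearizations: 5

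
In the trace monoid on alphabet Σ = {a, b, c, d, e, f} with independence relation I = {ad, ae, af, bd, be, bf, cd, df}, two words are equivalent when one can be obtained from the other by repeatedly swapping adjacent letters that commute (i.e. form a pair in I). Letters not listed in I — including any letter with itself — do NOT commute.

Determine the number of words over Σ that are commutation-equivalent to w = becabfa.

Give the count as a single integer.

8

0(b) covers ∅
1(e) covers ∅
2(c) covers 0:b, 1:e
3(a) covers 2:c
4(b) covers 3:a
5(f) covers 2:c
6(a) covers 4:b
floor of heap: 0:b, 1:e
completions by unplaced set U, small U first (add the entries for U minus each lowest piece of U):
  |U|=1: {5}:1  {6}:1
  |U|=2: {4,6}:1  {5,6}:2
  |U|=3: {3,4,6}:1  {4,5,6}:3
  |U|=4: {3,4,5,6}:4
  |U|=5: {2,3,4,5,6}:4
  start at 0(b): 4
  start at 1(e): 4
sum over floor = 8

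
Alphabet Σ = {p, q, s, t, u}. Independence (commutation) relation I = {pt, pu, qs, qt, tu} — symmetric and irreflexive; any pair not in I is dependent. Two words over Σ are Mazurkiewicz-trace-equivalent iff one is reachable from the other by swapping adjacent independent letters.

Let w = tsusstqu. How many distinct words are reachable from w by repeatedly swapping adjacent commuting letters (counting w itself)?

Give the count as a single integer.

7

#0=t has no predecessor
#1=s depends on [0:t]
#2=u depends on [1:s]
#3=s depends on [2:u]
#4=s depends on [3:s]
#5=t depends on [4:s]
#6=q depends on [2:u]
#7=u depends on [4:s, 6:q]
sources: [0:t]
N(rest) = Σ N(rest − s) over sources s of rest; N(one piece) = 1:
  size 1 → [5]=1  [7]=1
  size 2 → [5,7]=2  [6,7]=1
  size 3 → [4,5,7]=2  [5,6,7]=3
  size 4 → [3,4,5,7]=2  [4,5,6,7]=5
  size 5 → [3,4,5,6,7]=7
  size 6 → [2,3,4,5,6,7]=7
  first=0(t) contributes 7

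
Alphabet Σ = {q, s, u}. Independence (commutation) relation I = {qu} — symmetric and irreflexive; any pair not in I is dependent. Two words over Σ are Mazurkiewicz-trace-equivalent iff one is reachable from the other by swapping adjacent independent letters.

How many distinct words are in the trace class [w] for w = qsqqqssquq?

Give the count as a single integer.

3

#0=q has no predecessor
#1=s depends on [0:q]
#2=q depends on [1:s]
#3=q depends on [2:q]
#4=q depends on [3:q]
#5=s depends on [4:q]
#6=s depends on [5:s]
#7=q depends on [6:s]
#8=u depends on [6:s]
#9=q depends on [7:q]
sources: [0:q]
N(rest) = Σ N(rest − s) over sources s of rest; N(one piece) = 1:
  size 1 → [8]=1  [9]=1
  size 2 → [7,9]=1  [8,9]=2
  size 3 → [7,8,9]=3
  size 4 → [6,7,8,9]=3
  size 5 → [5,6,7,8,9]=3
  size 6 → [4,5,6,7,8,9]=3
  size 7 → [3,4,5,6,7,8,9]=3
  size 8 → [2,3,4,5,6,7,8,9]=3
  first=0(q) contributes 3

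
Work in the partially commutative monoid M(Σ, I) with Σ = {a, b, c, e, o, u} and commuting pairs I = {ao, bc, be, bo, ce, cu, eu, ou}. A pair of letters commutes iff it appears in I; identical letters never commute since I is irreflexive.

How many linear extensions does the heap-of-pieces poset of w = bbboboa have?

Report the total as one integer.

21

#0=b has no predecessor
#1=b depends on [0:b]
#2=b depends on [1:b]
#3=o has no predecessor
#4=b depends on [2:b]
#5=o depends on [3:o]
#6=a depends on [4:b]
sources: [0:b, 3:o]
N(rest) = Σ N(rest − s) over sources s of rest; N(one piece) = 1:
  size 1 → [5]=1  [6]=1
  size 2 → [3,5]=1  [4,6]=1  [5,6]=2
  size 3 → [2,4,6]=1  [3,5,6]=3  [4,5,6]=3
  size 4 → [1,2,4,6]=1  [2,4,5,6]=4  [3,4,5,6]=6
  size 5 → [0,1,2,4,6]=1  [1,2,4,5,6]=5  [2,3,4,5,6]=10
  first=0(b) contributes 15
  first=3(o) contributes 6
|[w]| = 21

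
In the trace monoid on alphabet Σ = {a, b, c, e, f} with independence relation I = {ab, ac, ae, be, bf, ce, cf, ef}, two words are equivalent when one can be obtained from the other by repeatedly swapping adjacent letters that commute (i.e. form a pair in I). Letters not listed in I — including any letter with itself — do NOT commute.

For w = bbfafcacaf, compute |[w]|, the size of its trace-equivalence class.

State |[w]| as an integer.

210

drop 0:b onto floor
drop 1:b onto {0:b}
drop 2:f onto floor
drop 3:a onto {2:f}
drop 4:f onto {3:a}
drop 5:c onto {1:b}
drop 6:a onto {4:f}
drop 7:c onto {5:c}
drop 8:a onto {6:a}
drop 9:f onto {8:a}
ground layer = {0:b, 2:f}
drop-orders for the pieces not yet dropped (sum over which currently-grounded one goes next):
  1 to go: {7} 1  {9} 1
  2 to go: {5,7} 1  {7,9} 2  {8,9} 1
  3 to go: {1,5,7} 1  {5,7,9} 3  {6,8,9} 1  {7,8,9} 3
  4 to go: {0,1,5,7} 1  {1,5,7,9} 4  {4,6,8,9} 1  {5,7,8,9} 6  {6,7,8,9} 4
  5 to go: {0,1,5,7,9} 5  {1,5,7,8,9} 10  {3,4,6,8,9} 1  {4,6,7,8,9} 5  {5,6,7,8,9} 10
  6 to go: {0,1,5,7,8,9} 15  {1,5,6,7,8,9} 20  {2,3,4,6,8,9} 1  {3,4,6,7,8,9} 6  {4,5,6,7,8,9} 15
  7 to go: {0,1,5,6,7,8,9} 35  {1,4,5,6,7,8,9} 35  {2,3,4,6,7,8,9} 7  {3,4,5,6,7,8,9} 21
  8 to go: {0,1,4,5,6,7,8,9} 70  {1,3,4,5,6,7,8,9} 56  {2,3,4,5,6,7,8,9} 28
  if 0:b drops first: 84 orders
  if 2:f drops first: 126 orders
heap linearizations: 210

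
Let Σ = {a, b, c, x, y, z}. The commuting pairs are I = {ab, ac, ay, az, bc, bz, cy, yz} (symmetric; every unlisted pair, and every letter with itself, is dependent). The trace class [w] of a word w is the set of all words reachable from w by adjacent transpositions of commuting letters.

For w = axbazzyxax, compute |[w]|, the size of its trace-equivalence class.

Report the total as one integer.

30

0(a) covers ∅
1(x) covers 0:a
2(b) covers 1:x
3(a) covers 1:x
4(z) covers 1:x
5(z) covers 4:z
6(y) covers 2:b
7(x) covers 3:a, 5:z, 6:y
8(a) covers 7:x
9(x) covers 8:a
floor of heap: 0:a
completions by unplaced set U, small U first (add the entries for U minus each lowest piece of U):
  |U|=1: {9}:1
  |U|=2: {8,9}:1
  |U|=3: {7,8,9}:1
  |U|=4: {3,7,8,9}:1  {5,7,8,9}:1  {6,7,8,9}:1
  |U|=5: {2,6,7,8,9}:1  {3,5,7,8,9}:2  {3,6,7,8,9}:2  {4,5,7,8,9}:1  {5,6,7,8,9}:2
  |U|=6: {2,3,6,7,8,9}:3  {2,5,6,7,8,9}:3  {3,4,5,7,8,9}:3  {3,5,6,7,8,9}:6  {4,5,6,7,8,9}:3
  |U|=7: {2,3,5,6,7,8,9}:12  {2,4,5,6,7,8,9}:6  {3,4,5,6,7,8,9}:12
  |U|=8: {2,3,4,5,6,7,8,9}:30
  start at 0(a): 30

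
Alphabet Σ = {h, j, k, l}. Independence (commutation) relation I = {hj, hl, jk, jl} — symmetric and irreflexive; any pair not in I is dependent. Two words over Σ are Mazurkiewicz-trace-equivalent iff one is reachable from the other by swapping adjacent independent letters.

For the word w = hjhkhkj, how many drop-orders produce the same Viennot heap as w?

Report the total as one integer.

21

piece 0:h — minimal
piece 1:j — minimal
piece 2:h rests on {0:h}
piece 3:k rests on {2:h}
piece 4:h rests on {3:k}
piece 5:k rests on {4:h}
piece 6:j rests on {1:j}
minimal pieces: {0:h, 1:j}
ways to finish when only these pieces remain (= sum over removing one remaining piece with nothing left below it):
  1 left: {5}→1  {6}→1
  2 left: {1,6}→1  {4,5}→1  {5,6}→2
  3 left: {1,5,6}→3  {3,4,5}→1  {4,5,6}→3
  4 left: {1,4,5,6}→6  {2,3,4,5}→1  {3,4,5,6}→4
  5 left: {0,2,3,4,5}→1  {1,3,4,5,6}→10  {2,3,4,5,6}→5
  placing 0:h first → 15 extensions
  placing 1:j first → 6 extensions
total linear extensions = 21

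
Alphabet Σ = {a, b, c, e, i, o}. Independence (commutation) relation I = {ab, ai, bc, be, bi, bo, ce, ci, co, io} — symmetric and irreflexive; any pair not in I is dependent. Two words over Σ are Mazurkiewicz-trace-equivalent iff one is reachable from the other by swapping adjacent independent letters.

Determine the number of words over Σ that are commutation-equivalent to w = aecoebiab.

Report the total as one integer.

drop 0:a onto floor
drop 1:e onto {0:a}
drop 2:c onto {0:a}
drop 3:o onto {1:e}
drop 4:e onto {3:o}
drop 5:b onto floor
drop 6:i onto {4:e}
drop 7:a onto {2:c, 4:e}
drop 8:b onto {5:b}
ground layer = {0:a, 5:b}
drop-orders for the pieces not yet dropped (sum over which currently-grounded one goes next):
  1 to go: {6} 1  {7} 1  {8} 1
  2 to go: {2,7} 1  {5,8} 1  {6,7} 2  {6,8} 2  {7,8} 2
  3 to go: {2,6,7} 3  {2,7,8} 3  {4,6,7} 2  {5,6,8} 3  {5,7,8} 3  {6,7,8} 6
  4 to go: {2,4,6,7} 5  {2,5,7,8} 6  {2,6,7,8} 12  {3,4,6,7} 2  {4,6,7,8} 8  {5,6,7,8} 12
  5 to go: {1,3,4,6,7} 2  {2,3,4,6,7} 7  {2,4,6,7,8} 25  {2,5,6,7,8} 30  {3,4,6,7,8} 10  {4,5,6,7,8} 20
  6 to go: {1,2,3,4,6,7} 9  {1,3,4,6,7,8} 12  {2,3,4,6,7,8} 42  {2,4,5,6,7,8} 75  {3,4,5,6,7,8} 30
  7 to go: {0,1,2,3,4,6,7} 9  {1,2,3,4,6,7,8} 63  {1,3,4,5,6,7,8} 42  {2,3,4,5,6,7,8} 147
  if 0:a drops first: 252 orders
  if 5:b drops first: 72 orders
heap linearizations: 324

324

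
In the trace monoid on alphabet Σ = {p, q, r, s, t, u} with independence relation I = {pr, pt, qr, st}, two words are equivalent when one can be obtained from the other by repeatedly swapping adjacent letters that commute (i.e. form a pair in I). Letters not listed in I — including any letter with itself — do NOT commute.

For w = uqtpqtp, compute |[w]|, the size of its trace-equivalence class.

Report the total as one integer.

#0=u has no predecessor
#1=q depends on [0:u]
#2=t depends on [1:q]
#3=p depends on [1:q]
#4=q depends on [2:t, 3:p]
#5=t depends on [4:q]
#6=p depends on [4:q]
sources: [0:u]
N(rest) = Σ N(rest − s) over sources s of rest; N(one piece) = 1:
  size 1 → [5]=1  [6]=1
  size 2 → [5,6]=2
  size 3 → [4,5,6]=2
  size 4 → [2,4,5,6]=2  [3,4,5,6]=2
  size 5 → [2,3,4,5,6]=4
  first=0(u) contributes 4

4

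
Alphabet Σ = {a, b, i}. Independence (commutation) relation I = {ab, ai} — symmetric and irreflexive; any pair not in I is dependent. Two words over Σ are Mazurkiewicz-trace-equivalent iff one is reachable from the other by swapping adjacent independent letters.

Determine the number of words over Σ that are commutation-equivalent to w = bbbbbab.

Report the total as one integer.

0(b) covers ∅
1(b) covers 0:b
2(b) covers 1:b
3(b) covers 2:b
4(b) covers 3:b
5(a) covers ∅
6(b) covers 4:b
floor of heap: 0:b, 5:a
completions by unplaced set U, small U first (add the entries for U minus each lowest piece of U):
  |U|=1: {5}:1  {6}:1
  |U|=2: {4,6}:1  {5,6}:2
  |U|=3: {3,4,6}:1  {4,5,6}:3
  |U|=4: {2,3,4,6}:1  {3,4,5,6}:4
  |U|=5: {1,2,3,4,6}:1  {2,3,4,5,6}:5
  start at 0(b): 6
  start at 5(a): 1
sum over floor = 7

7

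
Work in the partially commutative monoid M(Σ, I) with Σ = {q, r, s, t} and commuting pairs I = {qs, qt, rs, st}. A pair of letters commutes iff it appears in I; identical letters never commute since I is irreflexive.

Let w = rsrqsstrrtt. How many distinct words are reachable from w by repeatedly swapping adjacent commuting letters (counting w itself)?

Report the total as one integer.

330

0(r) covers ∅
1(s) covers ∅
2(r) covers 0:r
3(q) covers 2:r
4(s) covers 1:s
5(s) covers 4:s
6(t) covers 2:r
7(r) covers 3:q, 6:t
8(r) covers 7:r
9(t) covers 8:r
10(t) covers 9:t
floor of heap: 0:r, 1:s
completions by unplaced set U, small U first (add the entries for U minus each lowest piece of U):
  |U|=1: {5}:1  {10}:1
  |U|=2: {4,5}:1  {5,10}:2  {9,10}:1
  |U|=3: {1,4,5}:1  {4,5,10}:3  {5,9,10}:3  {8,9,10}:1
  |U|=4: {1,4,5,10}:4  {4,5,9,10}:6  {5,8,9,10}:4  {7,8,9,10}:1
  |U|=5: {1,4,5,9,10}:10  {3,7,8,9,10}:1  {4,5,8,9,10}:10  {5,7,8,9,10}:5  {6,7,8,9,10}:1
  |U|=6: {1,4,5,8,9,10}:20  {3,5,7,8,9,10}:6  {3,6,7,8,9,10}:2  {4,5,7,8,9,10}:15  {5,6,7,8,9,10}:6
  |U|=7: {1,4,5,7,8,9,10}:35  {2,3,6,7,8,9,10}:2  {3,4,5,7,8,9,10}:21  {3,5,6,7,8,9,10}:14  {4,5,6,7,8,9,10}:21
  |U|=8: {0,2,3,6,7,8,9,10}:2  {1,3,4,5,7,8,9,10}:56  {1,4,5,6,7,8,9,10}:56  {2,3,5,6,7,8,9,10}:16  {3,4,5,6,7,8,9,10}:56
  |U|=9: {0,2,3,5,6,7,8,9,10}:18  {1,3,4,5,6,7,8,9,10}:168  {2,3,4,5,6,7,8,9,10}:72
  start at 0(r): 240
  start at 1(s): 90
sum over floor = 330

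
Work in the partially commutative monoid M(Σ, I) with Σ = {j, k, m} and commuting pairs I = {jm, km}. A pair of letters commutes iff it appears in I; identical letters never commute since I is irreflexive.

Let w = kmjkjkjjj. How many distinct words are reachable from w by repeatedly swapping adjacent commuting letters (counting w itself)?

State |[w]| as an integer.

piece 0:k — minimal
piece 1:m — minimal
piece 2:j rests on {0:k}
piece 3:k rests on {2:j}
piece 4:j rests on {3:k}
piece 5:k rests on {4:j}
piece 6:j rests on {5:k}
piece 7:j rests on {6:j}
piece 8:j rests on {7:j}
minimal pieces: {0:k, 1:m}
ways to finish when only these pieces remain (= sum over removing one remaining piece with nothing left below it):
  1 left: {1}→1  {8}→1
  2 left: {1,8}→2  {7,8}→1
  3 left: {1,7,8}→3  {6,7,8}→1
  4 left: {1,6,7,8}→4  {5,6,7,8}→1
  5 left: {1,5,6,7,8}→5  {4,5,6,7,8}→1
  6 left: {1,4,5,6,7,8}→6  {3,4,5,6,7,8}→1
  7 left: {1,3,4,5,6,7,8}→7  {2,3,4,5,6,7,8}→1
  placing 0:k first → 8 extensions
  placing 1:m first → 1 extensions
total linear extensions = 9

9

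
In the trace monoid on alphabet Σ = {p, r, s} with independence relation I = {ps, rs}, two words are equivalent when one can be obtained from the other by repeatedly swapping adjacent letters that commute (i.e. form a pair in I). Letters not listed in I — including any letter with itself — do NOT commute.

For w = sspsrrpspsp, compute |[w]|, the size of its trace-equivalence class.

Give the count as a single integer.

#0=s has no predecessor
#1=s depends on [0:s]
#2=p has no predecessor
#3=s depends on [1:s]
#4=r depends on [2:p]
#5=r depends on [4:r]
#6=p depends on [5:r]
#7=s depends on [3:s]
#8=p depends on [6:p]
#9=s depends on [7:s]
#10=p depends on [8:p]
sources: [0:s, 2:p]
N(rest) = Σ N(rest − s) over sources s of rest; N(one piece) = 1:
  size 1 → [9]=1  [10]=1
  size 2 → [7,9]=1  [8,10]=1  [9,10]=2
  size 3 → [3,7,9]=1  [6,8,10]=1  [7,9,10]=3  [8,9,10]=3
  size 4 → [1,3,7,9]=1  [3,7,9,10]=4  [5,6,8,10]=1  [6,8,9,10]=4  [7,8,9,10]=6
  size 5 → [0,1,3,7,9]=1  [1,3,7,9,10]=5  [3,7,8,9,10]=10  [4,5,6,8,10]=1  [5,6,8,9,10]=5  [6,7,8,9,10]=10
  size 6 → [0,1,3,7,9,10]=6  [1,3,7,8,9,10]=15  [2,4,5,6,8,10]=1  [3,6,7,8,9,10]=20  [4,5,6,8,9,10]=6  [5,6,7,8,9,10]=15
  size 7 → [0,1,3,7,8,9,10]=21  [1,3,6,7,8,9,10]=35  [2,4,5,6,8,9,10]=7  [3,5,6,7,8,9,10]=35  [4,5,6,7,8,9,10]=21
  size 8 → [0,1,3,6,7,8,9,10]=56  [1,3,5,6,7,8,9,10]=70  [2,4,5,6,7,8,9,10]=28  [3,4,5,6,7,8,9,10]=56
  size 9 → [0,1,3,5,6,7,8,9,10]=126  [1,3,4,5,6,7,8,9,10]=126  [2,3,4,5,6,7,8,9,10]=84
  first=0(s) contributes 210
  first=2(p) contributes 252
|[w]| = 462

462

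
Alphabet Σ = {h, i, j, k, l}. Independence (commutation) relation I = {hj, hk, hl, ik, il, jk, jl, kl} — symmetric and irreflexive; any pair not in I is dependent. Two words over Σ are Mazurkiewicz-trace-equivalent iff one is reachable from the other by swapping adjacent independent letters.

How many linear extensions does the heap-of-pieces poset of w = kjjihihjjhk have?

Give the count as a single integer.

330

piece 0:k — minimal
piece 1:j — minimal
piece 2:j rests on {1:j}
piece 3:i rests on {2:j}
piece 4:h rests on {3:i}
piece 5:i rests on {4:h}
piece 6:h rests on {5:i}
piece 7:j rests on {5:i}
piece 8:j rests on {7:j}
piece 9:h rests on {6:h}
piece 10:k rests on {0:k}
minimal pieces: {0:k, 1:j}
ways to finish when only these pieces remain (= sum over removing one remaining piece with nothing left below it):
  1 left: {8}→1  {9}→1  {10}→1
  2 left: {0,10}→1  {6,9}→1  {7,8}→1  {8,9}→2  {8,10}→2  {9,10}→2
  3 left: {0,8,10}→3  {0,9,10}→3  {6,8,9}→3  {6,9,10}→3  {7,8,9}→3  {7,8,10}→3  {8,9,10}→6
  4 left: {0,6,9,10}→6  {0,7,8,10}→6  {0,8,9,10}→12  {6,7,8,9}→6  {6,8,9,10}→12  {7,8,9,10}→12
  5 left: {0,6,8,9,10}→30  {0,7,8,9,10}→30  {5,6,7,8,9}→6  {6,7,8,9,10}→30
  6 left: {0,6,7,8,9,10}→90  {4,5,6,7,8,9}→6  {5,6,7,8,9,10}→36
  7 left: {0,5,6,7,8,9,10}→126  {3,4,5,6,7,8,9}→6  {4,5,6,7,8,9,10}→42
  8 left: {0,4,5,6,7,8,9,10}→168  {2,3,4,5,6,7,8,9}→6  {3,4,5,6,7,8,9,10}→48
  9 left: {0,3,4,5,6,7,8,9,10}→216  {1,2,3,4,5,6,7,8,9}→6  {2,3,4,5,6,7,8,9,10}→54
  placing 0:k first → 60 extensions
  placing 1:j first → 270 extensions
total linear extensions = 330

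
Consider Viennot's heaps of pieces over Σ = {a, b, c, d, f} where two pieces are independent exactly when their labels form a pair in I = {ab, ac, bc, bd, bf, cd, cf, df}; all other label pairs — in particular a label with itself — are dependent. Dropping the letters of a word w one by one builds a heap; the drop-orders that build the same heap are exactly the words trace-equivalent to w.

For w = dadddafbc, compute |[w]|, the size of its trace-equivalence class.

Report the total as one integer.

drop 0:d onto floor
drop 1:a onto {0:d}
drop 2:d onto {1:a}
drop 3:d onto {2:d}
drop 4:d onto {3:d}
drop 5:a onto {4:d}
drop 6:f onto {5:a}
drop 7:b onto floor
drop 8:c onto floor
ground layer = {0:d, 7:b, 8:c}
drop-orders for the pieces not yet dropped (sum over which currently-grounded one goes next):
  1 to go: {6} 1  {7} 1  {8} 1
  2 to go: {5,6} 1  {6,7} 2  {6,8} 2  {7,8} 2
  3 to go: {4,5,6} 1  {5,6,7} 3  {5,6,8} 3  {6,7,8} 6
  4 to go: {3,4,5,6} 1  {4,5,6,7} 4  {4,5,6,8} 4  {5,6,7,8} 12
  5 to go: {2,3,4,5,6} 1  {3,4,5,6,7} 5  {3,4,5,6,8} 5  {4,5,6,7,8} 20
  6 to go: {1,2,3,4,5,6} 1  {2,3,4,5,6,7} 6  {2,3,4,5,6,8} 6  {3,4,5,6,7,8} 30
  7 to go: {0,1,2,3,4,5,6} 1  {1,2,3,4,5,6,7} 7  {1,2,3,4,5,6,8} 7  {2,3,4,5,6,7,8} 42
  if 0:d drops first: 56 orders
  if 7:b drops first: 8 orders
  if 8:c drops first: 8 orders
heap linearizations: 72

72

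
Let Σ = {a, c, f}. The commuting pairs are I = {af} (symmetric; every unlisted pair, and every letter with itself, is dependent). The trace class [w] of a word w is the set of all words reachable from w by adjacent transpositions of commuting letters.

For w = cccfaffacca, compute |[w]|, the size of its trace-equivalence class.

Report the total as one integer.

10

0(c) covers ∅
1(c) covers 0:c
2(c) covers 1:c
3(f) covers 2:c
4(a) covers 2:c
5(f) covers 3:f
6(f) covers 5:f
7(a) covers 4:a
8(c) covers 6:f, 7:a
9(c) covers 8:c
10(a) covers 9:c
floor of heap: 0:c
completions by unplaced set U, small U first (add the entries for U minus each lowest piece of U):
  |U|=1: {10}:1
  |U|=2: {9,10}:1
  |U|=3: {8,9,10}:1
  |U|=4: {6,8,9,10}:1  {7,8,9,10}:1
  |U|=5: {4,7,8,9,10}:1  {5,6,8,9,10}:1  {6,7,8,9,10}:2
  |U|=6: {3,5,6,8,9,10}:1  {4,6,7,8,9,10}:3  {5,6,7,8,9,10}:3
  |U|=7: {3,5,6,7,8,9,10}:4  {4,5,6,7,8,9,10}:6
  |U|=8: {3,4,5,6,7,8,9,10}:10
  |U|=9: {2,3,4,5,6,7,8,9,10}:10
  start at 0(c): 10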